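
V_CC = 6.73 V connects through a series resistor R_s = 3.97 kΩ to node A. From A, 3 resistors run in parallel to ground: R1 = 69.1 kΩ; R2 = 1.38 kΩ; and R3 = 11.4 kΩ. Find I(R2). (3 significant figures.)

Parallel bank: R_p = 1/(1/69.1 + 1/1.38 + 1/11.4) = 1.209 kΩ.
V_A by voltage divider: V_A = 6.73 × 1.209/(3.97 + 1.209) = 1.572 V.
I(R2) = V_A / R2 = 1.572/1.38 = 1.139 mA.

I ≈ 1.14 mA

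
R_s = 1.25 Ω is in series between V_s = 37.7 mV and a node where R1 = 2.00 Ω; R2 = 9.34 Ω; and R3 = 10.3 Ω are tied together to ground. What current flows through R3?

I ≈ 1.95 mA

Equivalent of the parallel group: R_p = 1.420 Ω.
Node voltage V_A = V_s · R_p/(R_s + R_p) = 37.7 × 0.5319 = 20.05 mV.
Branch current I = V_A/R3 = 20.05/10.3 = 1.947 mA.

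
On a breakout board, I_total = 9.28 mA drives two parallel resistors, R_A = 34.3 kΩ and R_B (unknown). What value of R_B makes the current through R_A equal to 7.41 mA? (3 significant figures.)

Two-branch current divider: I_A = I_total · R_B/(R_A + R_B).
7.41/9.28 = R_B/(R_A + R_B) → R_B = R_A · (0.7985)/(1 − 0.7985) = 34.3 × 3.963 = 135.9 kΩ.

R_B ≈ 136 kΩ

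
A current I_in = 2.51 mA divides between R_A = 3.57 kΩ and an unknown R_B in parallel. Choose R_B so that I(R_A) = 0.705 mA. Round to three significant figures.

R_B ≈ 1.39 kΩ

In a two-way split, I_A/I_in = R_B/(R_A + R_B).
0.705/2.51 = R_B/(R_A + R_B) → R_B = R_A · (0.2809)/(1 − 0.2809) = 3.57 × 0.3906 = 1.394 kΩ.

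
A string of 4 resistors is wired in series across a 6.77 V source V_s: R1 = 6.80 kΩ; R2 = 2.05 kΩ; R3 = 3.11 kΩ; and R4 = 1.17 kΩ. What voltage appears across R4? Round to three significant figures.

V ≈ 0.603 V

ΣR = 6.80 + 2.05 + 3.11 + 1.17 = 13.13 kΩ.
V = V_s · R/ΣR = 6.77 × 0.08911 = 0.6033 V.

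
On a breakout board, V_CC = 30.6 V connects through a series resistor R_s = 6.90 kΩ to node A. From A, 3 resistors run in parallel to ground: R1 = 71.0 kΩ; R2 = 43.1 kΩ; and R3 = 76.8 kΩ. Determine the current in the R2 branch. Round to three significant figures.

Parallel bank: R_p = 1/(1/71.0 + 1/43.1 + 1/76.8) = 19.88 kΩ.
V_A by voltage divider: V_A = 30.6 × 19.88/(6.90 + 19.88) = 22.72 V.
Branch current I = V_A/R2 = 22.72/43.1 = 0.5270 mA.

I ≈ 0.527 mA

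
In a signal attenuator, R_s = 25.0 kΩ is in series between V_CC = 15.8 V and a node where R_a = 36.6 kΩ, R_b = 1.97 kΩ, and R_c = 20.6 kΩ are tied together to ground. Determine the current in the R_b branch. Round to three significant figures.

Combine the parallel branches: R_p = (1/36.6 + 1/1.97 + 1/20.6)⁻¹ = 1.714 kΩ.
V_A = 15.8 × 1.714/26.71 = 1.014 V.
Branch current I = V_A/R_b = 1.014/1.97 = 0.5146 mA.

I ≈ 0.515 mA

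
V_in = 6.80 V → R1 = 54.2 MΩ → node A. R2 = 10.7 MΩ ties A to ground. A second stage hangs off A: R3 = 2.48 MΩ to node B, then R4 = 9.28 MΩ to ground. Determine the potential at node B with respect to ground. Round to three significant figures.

The second stage (R3 + R4 = 11.76 MΩ) loads node A in parallel with R2.
Effective lower resistance at A: R2 ‖ 11.76 = 5.602 MΩ.
First divider: V_A = V_in · 5.602/(54.2 + 5.602) = 0.6370 V.
Then the unloaded second divider: V_B = V_A × R4/(R3+R4) = 0.6370 × 0.7891 = 0.5027 V.

V_B ≈ 0.503 V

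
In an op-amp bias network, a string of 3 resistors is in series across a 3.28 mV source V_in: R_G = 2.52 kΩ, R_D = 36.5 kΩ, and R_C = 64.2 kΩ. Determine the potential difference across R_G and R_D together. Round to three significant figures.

Series total: ΣR = 2.52 + 36.5 + 64.2 = 103.2 kΩ.
R_{R_G..R_D} = 2.52 + 36.5 = 39.02 kΩ.
Voltage divider: V = V_in · (39.02 / 103.2) = 3.28 × 0.3780 = 1.240 mV.

V ≈ 1.24 mV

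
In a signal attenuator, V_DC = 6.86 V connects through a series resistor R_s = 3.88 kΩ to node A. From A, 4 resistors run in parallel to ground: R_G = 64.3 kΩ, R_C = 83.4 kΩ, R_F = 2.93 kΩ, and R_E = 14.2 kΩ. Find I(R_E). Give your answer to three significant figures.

I ≈ 0.179 mA

Combine the parallel branches: R_p = (1/64.3 + 1/83.4 + 1/2.93 + 1/14.2)⁻¹ = 2.277 kΩ.
Node voltage V_A = V_DC · R_p/(R_s + R_p) = 6.86 × 0.3698 = 2.537 V.
I(R_E) = V_A / R_E = 2.537/14.2 = 0.1786 mA.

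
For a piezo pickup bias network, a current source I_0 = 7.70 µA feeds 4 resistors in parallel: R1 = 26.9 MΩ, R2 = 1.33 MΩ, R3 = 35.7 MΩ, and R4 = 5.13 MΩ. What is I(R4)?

I ≈ 1.48 µA

Total conductance ΣG = 1/26.9 + 1/1.33 + 1/35.7 + 1/5.13 = 1.012 (units of 1/MΩ).
Current divider: I(R4) = I_0 · G_k/ΣG = 7.70 × (0.1949/1.012) = 7.70 × 0.1926 = 1.483 µA.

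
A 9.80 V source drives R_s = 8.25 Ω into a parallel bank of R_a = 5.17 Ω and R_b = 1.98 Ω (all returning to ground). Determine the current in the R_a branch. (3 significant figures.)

I ≈ 0.280 A

Parallel bank: R_p = 1/(1/5.17 + 1/1.98) = 1.432 Ω.
Node voltage V_A = V_in · R_p/(R_s + R_p) = 9.80 × 0.1479 = 1.449 V.
I(R_a) = V_A / R_a = 1.449/5.17 = 0.2803 A.
(Equivalently: I_total = 1.012 A, then current-divider fraction G_k/ΣG = 0.2769.)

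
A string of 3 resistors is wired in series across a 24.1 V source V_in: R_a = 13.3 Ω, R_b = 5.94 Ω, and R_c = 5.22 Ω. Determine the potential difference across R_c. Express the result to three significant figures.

ΣR = 13.3 + 5.94 + 5.22 = 24.46 Ω.
By the voltage-divider rule, V = 24.1 × 5.220/24.46 = 5.143 V.

V ≈ 5.14 V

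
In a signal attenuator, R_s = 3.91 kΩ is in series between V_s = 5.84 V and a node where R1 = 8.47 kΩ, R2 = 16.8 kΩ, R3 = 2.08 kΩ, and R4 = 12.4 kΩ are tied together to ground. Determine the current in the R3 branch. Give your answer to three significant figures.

I ≈ 0.722 mA

Parallel bank: R_p = 1/(1/8.47 + 1/16.8 + 1/2.08 + 1/12.4) = 1.353 kΩ.
V_A = 5.84 × 1.353/5.263 = 1.501 V.
I(R3) = V_A / R3 = 1.501/2.08 = 0.7219 mA.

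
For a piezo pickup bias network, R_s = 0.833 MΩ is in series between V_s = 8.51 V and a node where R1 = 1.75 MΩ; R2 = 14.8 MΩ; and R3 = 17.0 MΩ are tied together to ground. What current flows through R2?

Parallel bank: R_p = 1/(1/1.75 + 1/14.8 + 1/17.0) = 1.433 MΩ.
V_A = 8.51 × 1.433/2.266 = 5.382 V.
Branch current I = V_A/R2 = 5.382/14.8 = 0.3636 µA.
(Equivalently: I_total = 3.755 µA, then current-divider fraction G_k/ΣG = 0.09683.)

I ≈ 0.364 µA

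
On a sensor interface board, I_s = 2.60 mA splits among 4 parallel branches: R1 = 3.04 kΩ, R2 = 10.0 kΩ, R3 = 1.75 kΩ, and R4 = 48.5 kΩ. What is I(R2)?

I ≈ 0.255 mA

Conductances: ΣG = 1/3.04 + 1/10.0 + 1/1.75 + 1/48.5 = 1.021 (1/kΩ).
R2 takes the fraction G_k/ΣG = 0.1000/1.021 = 0.09794, so I = 2.60 × 0.09794 = 0.2547 mA.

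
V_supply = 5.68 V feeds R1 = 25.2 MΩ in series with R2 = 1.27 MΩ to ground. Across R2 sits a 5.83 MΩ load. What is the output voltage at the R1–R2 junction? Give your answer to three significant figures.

R2 ‖ R_L = (1.27 × 5.83)/(1.27 + 5.83) = 1.043 MΩ.
Voltage divider with the loaded lower leg: V_out = 5.68 × 1.043/(25.2 + 1.043) = 5.68 × 0.03974 = 0.2257 V.

V_out ≈ 0.226 V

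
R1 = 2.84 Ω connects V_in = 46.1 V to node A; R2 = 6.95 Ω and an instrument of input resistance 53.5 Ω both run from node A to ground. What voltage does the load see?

The load sits in parallel with R2, giving an effective lower resistance R2' = R2·R_L/(R2+R_L) = 6.151 Ω.
Now apply the divider: V_out = 46.1 × 0.6841 = 31.54 V.

V_out ≈ 31.5 V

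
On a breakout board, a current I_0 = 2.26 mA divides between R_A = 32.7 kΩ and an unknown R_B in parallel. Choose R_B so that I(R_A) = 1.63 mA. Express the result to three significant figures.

In a two-way split, I_A/I_0 = R_B/(R_A + R_B).
With f = 0.7212, R_B = R_A · f/(1−f) = 32.7 × 2.587 = 84.60 kΩ.

R_B ≈ 84.6 kΩ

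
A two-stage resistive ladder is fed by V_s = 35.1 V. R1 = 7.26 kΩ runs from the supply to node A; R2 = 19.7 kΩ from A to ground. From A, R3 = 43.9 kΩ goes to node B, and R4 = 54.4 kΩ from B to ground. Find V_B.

V_B ≈ 13.5 V

Node A sees R2 in parallel with the series input of stage 2, R3 + R4 = 98.30 kΩ.
Effective lower resistance at A: R2 ‖ 98.30 = 16.41 kΩ.
V_A = 35.1 × 16.41/(7.26 + 16.41) = 24.33 V.
Stage 2 is unloaded, so V_B = V_A · R4/(R3+R4) = 24.33 × 54.4/98.30 = 13.47 V.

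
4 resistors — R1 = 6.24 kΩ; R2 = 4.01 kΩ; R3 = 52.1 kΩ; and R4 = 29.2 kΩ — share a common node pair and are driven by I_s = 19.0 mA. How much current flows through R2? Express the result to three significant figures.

Conductances: ΣG = 1/6.24 + 1/4.01 + 1/52.1 + 1/29.2 = 0.4631 (1/kΩ).
R2 takes the fraction G_k/ΣG = 0.2494/0.4631 = 0.5385, so I = 19.0 × 0.5385 = 10.23 mA.

I ≈ 10.2 mA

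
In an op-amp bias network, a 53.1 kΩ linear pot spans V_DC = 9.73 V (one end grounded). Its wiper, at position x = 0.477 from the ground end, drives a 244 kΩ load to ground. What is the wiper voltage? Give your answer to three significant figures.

V_out ≈ 4.40 V

Lower segment x·R_p = 25.33 kΩ; upper segment (1−x)·R_p = 27.77 kΩ.
Lower segment in parallel with the load: 25.33 ‖ 244 = 22.95 kΩ.
Then V_out = V_DC · 22.95/(27.77 + 22.95) = 4.402 V.
(Unloaded: V_out = x·V_DC = 4.64 V.)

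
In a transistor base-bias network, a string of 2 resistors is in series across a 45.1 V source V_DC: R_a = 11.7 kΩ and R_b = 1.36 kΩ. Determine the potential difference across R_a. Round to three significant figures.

ΣR = 11.7 + 1.36 = 13.06 kΩ.
Voltage divider: V = V_DC · (11.70 / 13.06) = 45.1 × 0.8959 = 40.40 V.

V ≈ 40.4 V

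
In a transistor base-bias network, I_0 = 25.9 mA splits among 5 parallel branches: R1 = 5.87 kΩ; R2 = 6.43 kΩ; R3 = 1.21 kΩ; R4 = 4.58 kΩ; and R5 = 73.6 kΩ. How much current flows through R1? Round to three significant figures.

ΣG = 1/5.87 + 1/6.43 + 1/1.21 + 1/4.58 + 1/73.6 = 1.384.
R1 takes the fraction G_k/ΣG = 0.1704/1.384 = 0.1231, so I = 25.9 × 0.1231 = 3.187 mA.

I ≈ 3.19 mA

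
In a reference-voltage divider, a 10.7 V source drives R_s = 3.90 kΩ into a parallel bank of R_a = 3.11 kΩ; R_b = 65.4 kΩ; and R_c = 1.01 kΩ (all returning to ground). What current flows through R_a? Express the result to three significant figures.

Equivalent of the parallel group: R_p = 0.7536 kΩ.
V_A = 10.7 × 0.7536/4.654 = 1.733 V.
Branch current I = V_A/R_a = 1.733/3.11 = 0.5572 mA.

I ≈ 0.557 mA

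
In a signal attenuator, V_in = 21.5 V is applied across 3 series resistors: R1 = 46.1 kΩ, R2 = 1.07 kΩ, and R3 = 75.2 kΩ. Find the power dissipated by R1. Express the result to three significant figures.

P ≈ 1.42 mW

Series current I = V_in/ΣR = 21.5/122.4 = 0.1757 mA.
P = I²R = 0.03087 × 46.1 = 1.423 mW.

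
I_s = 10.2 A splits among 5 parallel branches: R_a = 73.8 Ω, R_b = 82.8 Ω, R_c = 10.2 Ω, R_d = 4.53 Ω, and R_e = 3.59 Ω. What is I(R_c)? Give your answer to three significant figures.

I ≈ 1.61 A

Total conductance ΣG = 1/73.8 + 1/82.8 + 1/10.2 + 1/4.53 + 1/3.59 = 0.6230 (units of 1/Ω).
By the current-divider rule, I = I_s · G_k/ΣG = 10.2 × 0.1574 = 1.605 A.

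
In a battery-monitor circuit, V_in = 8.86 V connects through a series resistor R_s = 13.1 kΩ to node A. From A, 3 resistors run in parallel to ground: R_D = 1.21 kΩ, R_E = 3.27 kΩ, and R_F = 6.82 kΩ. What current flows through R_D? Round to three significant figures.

I ≈ 0.412 mA

Parallel bank: R_p = 1/(1/1.21 + 1/3.27 + 1/6.82) = 0.7819 kΩ.
V_A = 8.86 × 0.7819/13.88 = 0.4991 V.
Branch current I = V_A/R_D = 0.4991/1.21 = 0.4124 mA.
(Check via current divider: I_total = 0.6382 mA; share G_k/ΣG = 0.6462 → same result.)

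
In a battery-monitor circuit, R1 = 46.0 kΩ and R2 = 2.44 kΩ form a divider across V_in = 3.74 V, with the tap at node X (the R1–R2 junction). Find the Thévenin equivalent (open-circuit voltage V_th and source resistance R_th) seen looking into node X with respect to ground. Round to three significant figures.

V_th ≈ 0.188 V, R_th ≈ 2.32 kΩ

Open-circuit (no load on X): V_th = V_in · R2/(R1 + R2) = 3.74 × 2.44/(46.00 + 2.44) = 0.1884 V.
With V_in suppressed (replaced by a short), R_th = R1 ‖ R2 = (46.00 × 2.44)/(46.00 + 2.44) = 2.317 kΩ.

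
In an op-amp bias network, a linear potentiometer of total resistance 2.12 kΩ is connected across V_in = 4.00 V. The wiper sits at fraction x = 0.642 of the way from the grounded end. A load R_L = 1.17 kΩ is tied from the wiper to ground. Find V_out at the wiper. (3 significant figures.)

V_out ≈ 1.81 V

Lower segment x·R_p = 1.361 kΩ; upper segment (1−x)·R_p = 0.7590 kΩ.
Lower segment in parallel with the load: 1.361 ‖ 1.17 = 0.6292 kΩ.
Then V_out = V_in · 0.6292/(0.7590 + 0.6292) = 1.813 V.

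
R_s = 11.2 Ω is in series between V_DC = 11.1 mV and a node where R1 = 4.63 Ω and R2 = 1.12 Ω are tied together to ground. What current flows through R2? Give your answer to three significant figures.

Parallel bank: R_p = 1/(1/4.63 + 1/1.12) = 0.9018 Ω.
Node voltage V_A = V_DC · R_p/(R_s + R_p) = 11.1 × 0.07452 = 0.8272 mV.
I(R2) = V_A / R2 = 0.8272/1.12 = 0.7386 mA.

I ≈ 0.739 mA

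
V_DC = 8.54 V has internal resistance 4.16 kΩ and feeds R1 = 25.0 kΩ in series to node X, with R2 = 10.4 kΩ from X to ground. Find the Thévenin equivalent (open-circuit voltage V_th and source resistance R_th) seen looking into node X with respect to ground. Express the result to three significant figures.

V_th ≈ 2.25 V, R_th ≈ 7.67 kΩ

R1' = 4.16 + 25.0 = 29.16 kΩ (source resistance + R1).
Open-circuit (no load on X): V_th = V_DC · R2/(R1' + R2) = 8.54 × 10.4/(29.16 + 10.4) = 2.245 V.
Looking into X with the source shorted: R_th = R1'·R2/(R1'+R2) = 29.16 × 10.4/39.56 = 7.666 kΩ.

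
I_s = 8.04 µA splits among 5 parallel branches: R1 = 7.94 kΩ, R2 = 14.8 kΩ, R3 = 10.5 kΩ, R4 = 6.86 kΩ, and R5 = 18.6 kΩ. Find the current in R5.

I ≈ 0.885 µA

ΣG = 1/7.94 + 1/14.8 + 1/10.5 + 1/6.86 + 1/18.6 = 0.4883.
By the current-divider rule, I = I_s · G_k/ΣG = 8.04 × 0.1101 = 0.8853 µA.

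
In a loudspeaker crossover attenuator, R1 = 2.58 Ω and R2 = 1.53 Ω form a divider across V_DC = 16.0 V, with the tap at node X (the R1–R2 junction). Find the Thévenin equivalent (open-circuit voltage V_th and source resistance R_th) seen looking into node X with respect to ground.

With X open, the divider is unloaded: V_th = 16.0 × 1.53/4.110 = 5.956 V.
Looking into X with the source shorted: R_th = R1·R2/(R1+R2) = 2.580 × 1.53/4.110 = 0.9604 Ω.

V_th ≈ 5.96 V, R_th ≈ 0.960 Ω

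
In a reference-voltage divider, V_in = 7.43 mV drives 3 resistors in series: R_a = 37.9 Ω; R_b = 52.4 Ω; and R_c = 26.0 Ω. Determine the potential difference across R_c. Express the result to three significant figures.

Series total: ΣR = 37.9 + 52.4 + 26.0 = 116.3 Ω.
Voltage divider: V = V_in · (26.00 / 116.3) = 7.43 × 0.2236 = 1.661 mV.

V ≈ 1.66 mV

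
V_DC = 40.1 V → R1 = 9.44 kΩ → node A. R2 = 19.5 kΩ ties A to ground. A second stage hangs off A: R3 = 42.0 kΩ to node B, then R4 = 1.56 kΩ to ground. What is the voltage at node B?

V_B ≈ 0.844 V

Looking into the second stage from A: R3 + R4 = 43.56 kΩ appears in parallel with R2.
Effective lower resistance at A: R2 ‖ 43.56 = 13.47 kΩ.
So V_A = 40.1 × 0.5880 = 23.58 V.
V_B = V_A × 0.03581 = 0.8444 V.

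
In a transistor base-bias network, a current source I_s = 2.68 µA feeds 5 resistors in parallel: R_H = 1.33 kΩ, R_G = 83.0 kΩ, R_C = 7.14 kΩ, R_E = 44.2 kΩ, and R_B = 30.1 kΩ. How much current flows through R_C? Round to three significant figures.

Total conductance ΣG = 1/1.33 + 1/83.0 + 1/7.14 + 1/44.2 + 1/30.1 = 0.9598 (units of 1/kΩ).
Current divider: I(R_C) = I_s · G_k/ΣG = 2.68 × (0.1401/0.9598) = 2.68 × 0.1459 = 0.3911 µA.

I ≈ 0.391 µA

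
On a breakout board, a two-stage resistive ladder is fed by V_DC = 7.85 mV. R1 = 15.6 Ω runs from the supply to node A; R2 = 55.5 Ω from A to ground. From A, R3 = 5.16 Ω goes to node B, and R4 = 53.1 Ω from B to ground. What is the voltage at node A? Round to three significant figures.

V_A ≈ 5.07 mV

The second stage (R3 + R4 = 58.26 Ω) loads node A in parallel with R2.
Effective lower resistance at A: R2 ‖ 58.26 = 28.42 Ω.
So V_A = 7.85 × 0.6456 = 5.068 mV.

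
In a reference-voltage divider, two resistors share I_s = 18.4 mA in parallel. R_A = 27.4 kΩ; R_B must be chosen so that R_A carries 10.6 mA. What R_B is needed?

Two-branch current divider: I_A = I_s · R_B/(R_A + R_B).
With f = 0.5761, R_B = R_A · f/(1−f) = 27.4 × 1.359 = 37.24 kΩ.

R_B ≈ 37.2 kΩ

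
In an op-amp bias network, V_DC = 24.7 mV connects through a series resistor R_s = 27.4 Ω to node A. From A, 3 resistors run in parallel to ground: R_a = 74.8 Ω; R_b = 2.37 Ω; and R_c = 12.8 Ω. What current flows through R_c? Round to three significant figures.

Parallel bank: R_p = 1/(1/74.8 + 1/2.37 + 1/12.8) = 1.948 Ω.
V_A by voltage divider: V_A = 24.7 × 1.948/(27.4 + 1.948) = 1.639 mV.
I(R_c) = V_A / R_c = 1.639/12.8 = 0.1281 mA.

I ≈ 0.128 mA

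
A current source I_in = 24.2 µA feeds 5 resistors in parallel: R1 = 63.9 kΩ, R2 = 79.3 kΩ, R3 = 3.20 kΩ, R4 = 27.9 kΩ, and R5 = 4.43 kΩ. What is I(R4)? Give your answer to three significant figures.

I ≈ 1.44 µA

Conductances: ΣG = 1/63.9 + 1/79.3 + 1/3.20 + 1/27.9 + 1/4.43 = 0.6023 (1/kΩ).
R4 takes the fraction G_k/ΣG = 0.03584/0.6023 = 0.05951, so I = 24.2 × 0.05951 = 1.440 µA.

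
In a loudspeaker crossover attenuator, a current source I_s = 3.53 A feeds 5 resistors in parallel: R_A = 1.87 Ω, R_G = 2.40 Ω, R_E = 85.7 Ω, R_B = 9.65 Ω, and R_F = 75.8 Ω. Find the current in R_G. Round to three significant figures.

Conductances: ΣG = 1/1.87 + 1/2.40 + 1/85.7 + 1/9.65 + 1/75.8 = 1.080 (1/Ω).
By the current-divider rule, I = I_s · G_k/ΣG = 3.53 × 0.3858 = 1.362 A.

I ≈ 1.36 A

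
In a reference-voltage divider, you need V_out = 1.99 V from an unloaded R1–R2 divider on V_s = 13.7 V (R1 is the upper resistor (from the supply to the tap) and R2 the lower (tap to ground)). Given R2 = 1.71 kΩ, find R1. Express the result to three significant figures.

R1 ≈ 10.1 kΩ

V_out/V_s = R2/(R1+R2) = 0.1453.
Rearranging, R1 = R2·(1−k)/k = 1.71 × 5.884 = 10.06 kΩ.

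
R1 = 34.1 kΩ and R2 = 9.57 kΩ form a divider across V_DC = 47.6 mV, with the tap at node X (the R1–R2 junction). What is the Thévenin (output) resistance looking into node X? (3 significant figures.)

R_th ≈ 7.47 kΩ

Looking into X with the source shorted: R_th = R1·R2/(R1+R2) = 34.10 × 9.57/43.67 = 7.473 kΩ.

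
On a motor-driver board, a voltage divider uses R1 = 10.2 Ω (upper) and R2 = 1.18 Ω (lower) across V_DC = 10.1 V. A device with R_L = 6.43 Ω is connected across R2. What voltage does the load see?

First combine the lower leg with the load: R2 ‖ R_L = 0.9970 Ω.
Now apply the divider: V_out = 10.1 × 0.08904 = 0.8993 V.
(Unloaded it would be 1.05 V; the load pulls it down.)

V_out ≈ 0.899 V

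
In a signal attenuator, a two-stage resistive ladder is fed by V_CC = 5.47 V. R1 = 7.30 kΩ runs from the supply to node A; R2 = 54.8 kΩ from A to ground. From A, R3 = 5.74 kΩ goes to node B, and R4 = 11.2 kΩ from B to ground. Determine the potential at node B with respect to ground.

Node A sees R2 in parallel with the series input of stage 2, R3 + R4 = 16.94 kΩ.
Effective lower resistance at A: R2 ‖ 16.94 = 12.94 kΩ.
V_A = 5.47 × 12.94/(7.30 + 12.94) = 3.497 V.
V_B = V_A × 0.6612 = 2.312 V.

V_B ≈ 2.31 V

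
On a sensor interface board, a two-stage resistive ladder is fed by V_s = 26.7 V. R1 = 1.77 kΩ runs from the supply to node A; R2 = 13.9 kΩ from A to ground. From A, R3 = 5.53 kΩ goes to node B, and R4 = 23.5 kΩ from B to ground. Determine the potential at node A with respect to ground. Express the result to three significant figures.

V_A ≈ 22.5 V

Node A sees R2 in parallel with the series input of stage 2, R3 + R4 = 29.03 kΩ.
Effective lower resistance at A: R2 ‖ 29.03 = 9.399 kΩ.
So V_A = 26.7 × 0.8415 = 22.47 V.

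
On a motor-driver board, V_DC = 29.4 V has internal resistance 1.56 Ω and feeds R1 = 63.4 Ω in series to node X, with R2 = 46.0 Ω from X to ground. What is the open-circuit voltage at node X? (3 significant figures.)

V_th ≈ 12.2 V

R1' = 1.56 + 63.4 = 64.96 Ω (source resistance + R1).
With X open, the divider is unloaded: V_th = 29.4 × 46.0/111.0 = 12.19 V.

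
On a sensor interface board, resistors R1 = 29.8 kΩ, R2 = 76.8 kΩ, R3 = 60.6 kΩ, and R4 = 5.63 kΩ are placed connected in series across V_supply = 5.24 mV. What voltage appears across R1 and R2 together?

Total series resistance ΣR = 29.8 + 76.8 + 60.6 + 5.63 = 172.8 kΩ.
R_{R1..R2} = 29.8 + 76.8 = 106.6 kΩ.
Voltage divider: V = V_supply · (106.6 / 172.8) = 5.24 × 0.6168 = 3.232 mV.

V ≈ 3.23 mV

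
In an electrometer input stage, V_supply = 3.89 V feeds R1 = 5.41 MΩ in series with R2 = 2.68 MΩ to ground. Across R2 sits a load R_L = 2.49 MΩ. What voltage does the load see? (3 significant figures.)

V_out ≈ 0.749 V

The load sits in parallel with R2, giving an effective lower resistance R2' = R2·R_L/(R2+R_L) = 1.291 MΩ.
Then V_out = V_supply · R2'/(R1 + R2') = 3.89 × 1.291/6.701 = 0.7493 V.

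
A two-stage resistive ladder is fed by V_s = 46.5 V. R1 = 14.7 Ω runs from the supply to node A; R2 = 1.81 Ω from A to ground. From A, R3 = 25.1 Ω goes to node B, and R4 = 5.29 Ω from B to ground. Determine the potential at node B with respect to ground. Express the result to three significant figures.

Looking into the second stage from A: R3 + R4 = 30.39 Ω appears in parallel with R2.
Effective lower resistance at A: R2 ‖ 30.39 = 1.708 Ω.
So V_A = 46.5 × 0.1041 = 4.841 V.
Then the unloaded second divider: V_B = V_A × R4/(R3+R4) = 4.841 × 0.1741 = 0.8427 V.

V_B ≈ 0.843 V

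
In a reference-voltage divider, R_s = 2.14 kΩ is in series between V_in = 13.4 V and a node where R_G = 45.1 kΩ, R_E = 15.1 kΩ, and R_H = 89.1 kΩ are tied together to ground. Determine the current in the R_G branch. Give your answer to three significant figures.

I ≈ 0.245 mA

Equivalent of the parallel group: R_p = 10.04 kΩ.
V_A by voltage divider: V_A = 13.4 × 10.04/(2.14 + 10.04) = 11.05 V.
I(R_G) = V_A / R_G = 11.05/45.1 = 0.2449 mA.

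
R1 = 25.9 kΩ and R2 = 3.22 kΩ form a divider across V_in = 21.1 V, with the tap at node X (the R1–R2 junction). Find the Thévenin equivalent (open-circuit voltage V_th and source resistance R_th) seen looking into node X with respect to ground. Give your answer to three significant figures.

V_th ≈ 2.33 V, R_th ≈ 2.86 kΩ

V_th is the unloaded tap voltage: V_in · R2/(R1+R2) = 21.1 × 0.1106 = 2.333 V.
Looking into X with the source shorted: R_th = R1·R2/(R1+R2) = 25.90 × 3.22/29.12 = 2.864 kΩ.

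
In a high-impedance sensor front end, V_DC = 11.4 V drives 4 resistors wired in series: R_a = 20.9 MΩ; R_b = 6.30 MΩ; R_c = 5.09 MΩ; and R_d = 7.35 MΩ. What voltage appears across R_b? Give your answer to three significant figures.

ΣR = 20.9 + 6.30 + 5.09 + 7.35 = 39.64 MΩ.
By the voltage-divider rule, V = 11.4 × 6.300/39.64 = 1.812 V.

V ≈ 1.81 V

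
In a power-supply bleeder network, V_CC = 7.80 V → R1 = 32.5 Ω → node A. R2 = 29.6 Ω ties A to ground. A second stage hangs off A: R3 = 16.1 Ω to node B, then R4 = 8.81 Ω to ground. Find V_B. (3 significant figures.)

Node A sees R2 in parallel with the series input of stage 2, R3 + R4 = 24.91 Ω.
Effective lower resistance at A: R2 ‖ 24.91 = 13.53 Ω.
First divider: V_A = V_CC · 13.53/(32.5 + 13.53) = 2.292 V.
Then the unloaded second divider: V_B = V_A × R4/(R3+R4) = 2.292 × 0.3537 = 0.8107 V.

V_B ≈ 0.811 V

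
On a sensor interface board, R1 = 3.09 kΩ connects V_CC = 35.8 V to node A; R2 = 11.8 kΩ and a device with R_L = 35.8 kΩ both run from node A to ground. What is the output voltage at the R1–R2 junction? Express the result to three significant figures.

V_out ≈ 26.6 V

First combine the lower leg with the load: R2 ‖ R_L = 8.875 kΩ.
Then V_out = V_CC · R2'/(R1 + R2') = 35.8 × 8.875/11.96 = 26.55 V.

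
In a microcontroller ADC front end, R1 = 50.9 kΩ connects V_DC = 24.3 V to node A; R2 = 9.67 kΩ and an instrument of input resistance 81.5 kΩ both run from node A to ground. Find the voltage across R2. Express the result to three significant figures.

First combine the lower leg with the load: R2 ‖ R_L = 8.644 kΩ.
Now apply the divider: V_out = 24.3 × 0.1452 = 3.528 V.

V_out ≈ 3.53 V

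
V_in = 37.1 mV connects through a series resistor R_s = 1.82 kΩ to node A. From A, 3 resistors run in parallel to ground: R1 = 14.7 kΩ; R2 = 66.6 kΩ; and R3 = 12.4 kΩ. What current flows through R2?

Parallel bank: R_p = 1/(1/14.7 + 1/66.6 + 1/12.4) = 6.109 kΩ.
Node voltage V_A = V_in · R_p/(R_s + R_p) = 37.1 × 0.7705 = 28.58 mV.
I(R2) = V_A / R2 = 28.58/66.6 = 0.4292 µA.
(Equivalently: I_total = 4.679 µA, then current-divider fraction G_k/ΣG = 0.09173.)

I ≈ 0.429 µA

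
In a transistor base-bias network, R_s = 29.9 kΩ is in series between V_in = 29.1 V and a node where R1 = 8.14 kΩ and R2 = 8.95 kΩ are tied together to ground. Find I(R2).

Combine the parallel branches: R_p = (1/8.14 + 1/8.95)⁻¹ = 4.263 kΩ.
Node voltage V_A = V_in · R_p/(R_s + R_p) = 29.1 × 0.1248 = 3.631 V.
Branch current I = V_A/R2 = 3.631/8.95 = 0.4057 mA.
(Equivalently: I_total = 0.8518 mA, then current-divider fraction G_k/ΣG = 0.4763.)

I ≈ 0.406 mA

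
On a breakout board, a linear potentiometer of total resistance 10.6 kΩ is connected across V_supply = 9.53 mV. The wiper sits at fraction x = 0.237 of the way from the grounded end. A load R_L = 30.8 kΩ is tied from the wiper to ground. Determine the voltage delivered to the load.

V_out ≈ 2.13 mV

The pot divides into 8.088 kΩ above the wiper and 2.512 kΩ below.
Lower segment in parallel with the load: 2.512 ‖ 30.8 = 2.323 kΩ.
V_out = 9.53 × 2.323/(8.088 + 2.323) = 2.126 mV.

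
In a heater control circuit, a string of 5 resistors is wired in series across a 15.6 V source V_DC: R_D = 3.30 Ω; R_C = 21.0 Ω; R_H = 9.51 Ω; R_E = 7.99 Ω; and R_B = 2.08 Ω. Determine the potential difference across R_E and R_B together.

Series total: ΣR = 3.30 + 21.0 + 9.51 + 7.99 + 2.08 = 43.88 Ω.
R_{R_E..R_B} = 7.99 + 2.08 = 10.07 Ω.
By the voltage-divider rule, V = 15.6 × 10.07/43.88 = 3.580 V.

V ≈ 3.58 V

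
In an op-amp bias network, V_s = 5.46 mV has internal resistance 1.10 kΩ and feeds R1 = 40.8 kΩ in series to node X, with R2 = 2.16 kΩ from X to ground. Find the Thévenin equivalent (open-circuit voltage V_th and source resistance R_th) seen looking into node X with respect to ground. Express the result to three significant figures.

R1' = 1.10 + 40.8 = 41.90 kΩ (source resistance + R1).
With X open, the divider is unloaded: V_th = 5.46 × 2.16/44.06 = 0.2677 mV.
Zeroing V_s shorts the top of R1' to ground, so R_th = R1' ‖ R2 = 2.054 kΩ.

V_th ≈ 0.268 mV, R_th ≈ 2.05 kΩ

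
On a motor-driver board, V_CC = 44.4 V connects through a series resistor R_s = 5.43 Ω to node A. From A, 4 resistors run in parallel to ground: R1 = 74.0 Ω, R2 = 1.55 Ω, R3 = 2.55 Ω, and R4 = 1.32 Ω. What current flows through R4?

Parallel bank: R_p = 1/(1/74.0 + 1/1.55 + 1/2.55 + 1/1.32) = 0.5530 Ω.
V_A by voltage divider: V_A = 44.4 × 0.5530/(5.43 + 0.5530) = 4.104 V.
Branch current I = V_A/R4 = 4.104/1.32 = 3.109 A.

I ≈ 3.11 A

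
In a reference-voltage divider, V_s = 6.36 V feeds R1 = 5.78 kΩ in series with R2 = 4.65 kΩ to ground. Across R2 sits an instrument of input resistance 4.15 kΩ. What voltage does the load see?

First combine the lower leg with the load: R2 ‖ R_L = 2.193 kΩ.
Voltage divider with the loaded lower leg: V_out = 6.36 × 2.193/(5.78 + 2.193) = 6.36 × 0.2750 = 1.749 V.

V_out ≈ 1.75 V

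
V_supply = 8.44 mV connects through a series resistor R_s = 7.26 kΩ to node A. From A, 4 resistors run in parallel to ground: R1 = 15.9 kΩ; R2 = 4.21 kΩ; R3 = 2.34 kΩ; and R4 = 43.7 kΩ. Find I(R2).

Equivalent of the parallel group: R_p = 1.332 kΩ.
V_A by voltage divider: V_A = 8.44 × 1.332/(7.26 + 1.332) = 1.309 mV.
I(R2) = V_A / R2 = 1.309/4.21 = 0.3108 µA.

I ≈ 0.311 µA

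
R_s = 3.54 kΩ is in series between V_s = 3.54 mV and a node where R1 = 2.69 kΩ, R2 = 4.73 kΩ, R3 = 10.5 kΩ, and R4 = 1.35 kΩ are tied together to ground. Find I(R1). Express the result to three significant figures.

I ≈ 0.218 µA

Parallel bank: R_p = 1/(1/2.69 + 1/4.73 + 1/10.5 + 1/1.35) = 0.7047 kΩ.
V_A by voltage divider: V_A = 3.54 × 0.7047/(3.54 + 0.7047) = 0.5877 mV.
Branch current I = V_A/R1 = 0.5877/2.69 = 0.2185 µA.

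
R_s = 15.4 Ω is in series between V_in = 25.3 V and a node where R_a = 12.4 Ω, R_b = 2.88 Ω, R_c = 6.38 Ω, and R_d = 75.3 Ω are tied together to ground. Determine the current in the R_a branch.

I ≈ 0.200 A

Equivalent of the parallel group: R_p = 1.673 Ω.
Node voltage V_A = V_in · R_p/(R_s + R_p) = 25.3 × 0.09797 = 2.479 V.
Branch current I = V_A/R_a = 2.479/12.4 = 0.1999 A.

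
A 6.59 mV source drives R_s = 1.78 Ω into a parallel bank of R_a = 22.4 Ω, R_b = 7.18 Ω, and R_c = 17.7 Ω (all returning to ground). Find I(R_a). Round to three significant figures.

Equivalent of the parallel group: R_p = 4.159 Ω.
V_A = 6.59 × 4.159/5.939 = 4.615 mV.
Branch current I = V_A/R_a = 4.615/22.4 = 0.2060 mA.
(Equivalently: I_total = 1.110 mA, then current-divider fraction G_k/ΣG = 0.1857.)

I ≈ 0.206 mA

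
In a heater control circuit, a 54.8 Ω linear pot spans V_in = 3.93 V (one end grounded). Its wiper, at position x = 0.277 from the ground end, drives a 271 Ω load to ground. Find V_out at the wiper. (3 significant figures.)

Split the track: R_lower = x·R_p = 15.18 Ω, R_upper = (1−x)·R_p = 39.62 Ω.
R_L loads the lower segment: effective lower R = 14.37 Ω.
Then V_out = V_in · 14.37/(39.62 + 14.37) = 1.046 V.
(Unloaded: V_out = x·V_in = 1.09 V.)

V_out ≈ 1.05 V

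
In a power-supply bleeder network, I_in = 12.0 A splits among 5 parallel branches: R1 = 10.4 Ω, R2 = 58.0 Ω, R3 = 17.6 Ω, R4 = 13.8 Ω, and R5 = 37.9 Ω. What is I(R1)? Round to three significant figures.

I ≈ 4.29 A

ΣG = 1/10.4 + 1/58.0 + 1/17.6 + 1/13.8 + 1/37.9 = 0.2691.
Current divider: I(R1) = I_in · G_k/ΣG = 12.0 × (0.09615/0.2691) = 12.0 × 0.3574 = 4.288 A.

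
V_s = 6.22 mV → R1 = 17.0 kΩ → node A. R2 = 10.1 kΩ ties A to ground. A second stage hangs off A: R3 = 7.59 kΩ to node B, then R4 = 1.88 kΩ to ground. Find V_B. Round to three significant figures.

V_B ≈ 0.276 mV

Node A sees R2 in parallel with the series input of stage 2, R3 + R4 = 9.470 kΩ.
Effective lower resistance at A: R2 ‖ 9.470 = 4.887 kΩ.
V_A = 6.22 × 4.887/(17.0 + 4.887) = 1.389 mV.
Stage 2 is unloaded, so V_B = V_A · R4/(R3+R4) = 1.389 × 1.88/9.470 = 0.2757 mV.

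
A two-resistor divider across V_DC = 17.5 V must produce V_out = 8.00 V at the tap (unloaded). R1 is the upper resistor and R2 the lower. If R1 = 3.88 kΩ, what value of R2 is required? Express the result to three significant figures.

R2 ≈ 3.27 kΩ

Required fraction k = V_out/V_DC = 0.4571.
Rearranging, R2 = R1·k/(1−k) = 3.88 × 0.8421 = 3.267 kΩ.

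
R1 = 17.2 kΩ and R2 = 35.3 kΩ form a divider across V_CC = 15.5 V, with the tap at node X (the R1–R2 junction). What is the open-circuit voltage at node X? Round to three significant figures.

V_th ≈ 10.4 V

V_th is the unloaded tap voltage: V_CC · R2/(R1+R2) = 15.5 × 0.6724 = 10.42 V.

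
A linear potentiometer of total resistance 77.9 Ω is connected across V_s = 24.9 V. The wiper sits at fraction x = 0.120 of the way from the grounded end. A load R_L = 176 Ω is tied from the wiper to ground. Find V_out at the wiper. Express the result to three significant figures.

Split the track: R_lower = x·R_p = 9.348 Ω, R_upper = (1−x)·R_p = 68.55 Ω.
R_L loads the lower segment: effective lower R = 8.877 Ω.
Loaded-divider output: V_out = 24.9 × 0.1146 = 2.855 V.

V_out ≈ 2.85 V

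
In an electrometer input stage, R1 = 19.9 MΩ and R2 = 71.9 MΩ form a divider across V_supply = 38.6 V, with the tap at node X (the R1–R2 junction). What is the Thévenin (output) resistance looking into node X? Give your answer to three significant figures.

With V_supply suppressed (replaced by a short), R_th = R1 ‖ R2 = (19.90 × 71.9)/(19.90 + 71.9) = 15.59 MΩ.

R_th ≈ 15.6 MΩ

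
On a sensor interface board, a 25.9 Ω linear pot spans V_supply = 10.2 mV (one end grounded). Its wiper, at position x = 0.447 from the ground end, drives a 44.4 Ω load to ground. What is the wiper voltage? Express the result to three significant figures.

V_out ≈ 3.98 mV

Lower segment x·R_p = 11.58 Ω; upper segment (1−x)·R_p = 14.32 Ω.
R_L loads the lower segment: effective lower R = 9.183 Ω.
Loaded-divider output: V_out = 10.2 × 0.3907 = 3.985 mV.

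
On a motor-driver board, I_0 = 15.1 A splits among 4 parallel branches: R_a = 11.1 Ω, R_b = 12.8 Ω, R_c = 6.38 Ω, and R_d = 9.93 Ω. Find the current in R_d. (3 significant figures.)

Conductances: ΣG = 1/11.1 + 1/12.8 + 1/6.38 + 1/9.93 = 0.4257 (1/Ω).
Current divider: I(R_d) = I_0 · G_k/ΣG = 15.1 × (0.1007/0.4257) = 15.1 × 0.2366 = 3.572 A.

I ≈ 3.57 A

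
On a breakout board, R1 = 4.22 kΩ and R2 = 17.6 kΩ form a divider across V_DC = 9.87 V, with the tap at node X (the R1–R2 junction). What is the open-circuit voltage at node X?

V_th ≈ 7.96 V

Open-circuit (no load on X): V_th = V_DC · R2/(R1 + R2) = 9.87 × 17.6/(4.220 + 17.6) = 7.961 V.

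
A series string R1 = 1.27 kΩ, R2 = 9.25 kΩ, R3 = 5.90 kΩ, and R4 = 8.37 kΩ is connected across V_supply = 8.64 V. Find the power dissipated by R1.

Series current I = V_supply/ΣR = 8.64/24.79 = 0.3485 mA.
P = I²R = 0.1215 × 1.27 = 0.1543 mW.

P ≈ 0.154 mW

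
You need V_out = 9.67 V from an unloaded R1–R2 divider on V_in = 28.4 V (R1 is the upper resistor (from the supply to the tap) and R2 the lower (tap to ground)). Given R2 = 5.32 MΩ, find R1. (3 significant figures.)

The divider ratio is R2/(R1+R2) = 9.67/28.4 = 0.3405.
So R1 = R2 · (V_in/V_out − 1) = 5.32 × (28.4/9.67 − 1) = 5.32 × 1.937 = 10.30 MΩ.

R1 ≈ 10.3 MΩ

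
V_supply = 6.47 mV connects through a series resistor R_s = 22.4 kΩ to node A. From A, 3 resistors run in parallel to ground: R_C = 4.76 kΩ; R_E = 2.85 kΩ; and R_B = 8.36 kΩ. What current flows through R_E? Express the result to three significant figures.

I ≈ 0.140 µA

Equivalent of the parallel group: R_p = 1.469 kΩ.
V_A by voltage divider: V_A = 6.47 × 1.469/(22.4 + 1.469) = 0.3983 mV.
Branch current I = V_A/R_E = 0.3983/2.85 = 0.1397 µA.
(Equivalently: I_total = 0.2711 µA, then current-divider fraction G_k/ΣG = 0.5156.)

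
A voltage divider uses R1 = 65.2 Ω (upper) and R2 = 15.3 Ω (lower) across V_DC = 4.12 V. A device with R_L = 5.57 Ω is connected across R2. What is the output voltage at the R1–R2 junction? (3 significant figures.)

R2 ‖ R_L = (15.3 × 5.57)/(15.3 + 5.57) = 4.083 Ω.
Voltage divider with the loaded lower leg: V_out = 4.12 × 4.083/(65.2 + 4.083) = 4.12 × 0.05894 = 0.2428 V.

V_out ≈ 0.243 V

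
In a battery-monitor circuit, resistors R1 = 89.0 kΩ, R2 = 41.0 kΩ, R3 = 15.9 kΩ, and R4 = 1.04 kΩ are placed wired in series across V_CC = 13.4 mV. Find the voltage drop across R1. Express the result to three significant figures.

V ≈ 8.12 mV

Total series resistance ΣR = 89.0 + 41.0 + 15.9 + 1.04 = 146.9 kΩ.
V = V_CC · R/ΣR = 13.4 × 0.6057 = 8.116 mV.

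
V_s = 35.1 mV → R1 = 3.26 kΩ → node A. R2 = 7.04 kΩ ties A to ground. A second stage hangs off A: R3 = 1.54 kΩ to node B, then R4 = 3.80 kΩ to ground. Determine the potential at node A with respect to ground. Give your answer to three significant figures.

The second stage (R3 + R4 = 5.340 kΩ) loads node A in parallel with R2.
Effective lower resistance at A: R2 ‖ 5.340 = 3.037 kΩ.
First divider: V_A = V_s · 3.037/(3.26 + 3.037) = 16.93 mV.

V_A ≈ 16.9 mV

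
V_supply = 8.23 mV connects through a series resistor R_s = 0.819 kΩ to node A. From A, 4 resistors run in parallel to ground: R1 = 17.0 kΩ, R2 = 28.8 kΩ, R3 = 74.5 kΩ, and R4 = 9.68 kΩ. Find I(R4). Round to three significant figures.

I ≈ 0.725 µA

Parallel bank: R_p = 1/(1/17.0 + 1/28.8 + 1/74.5 + 1/9.68) = 4.756 kΩ.
V_A by voltage divider: V_A = 8.23 × 4.756/(0.819 + 4.756) = 7.021 mV.
Branch current I = V_A/R4 = 7.021/9.68 = 0.7253 µA.
(Equivalently: I_total = 1.476 µA, then current-divider fraction G_k/ΣG = 0.4913.)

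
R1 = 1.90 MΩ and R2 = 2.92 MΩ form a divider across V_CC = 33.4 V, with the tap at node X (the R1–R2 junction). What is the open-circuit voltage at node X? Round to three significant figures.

V_th is the unloaded tap voltage: V_CC · R2/(R1+R2) = 33.4 × 0.6058 = 20.23 V.

V_th ≈ 20.2 V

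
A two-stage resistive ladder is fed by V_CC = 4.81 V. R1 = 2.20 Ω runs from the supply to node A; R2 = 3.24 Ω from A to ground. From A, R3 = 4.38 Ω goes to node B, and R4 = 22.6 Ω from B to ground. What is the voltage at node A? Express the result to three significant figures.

Node A sees R2 in parallel with the series input of stage 2, R3 + R4 = 26.98 Ω.
R2 ‖ (R3+R4) = 2.893 Ω.
So V_A = 4.81 × 0.5680 = 2.732 V.

V_A ≈ 2.73 V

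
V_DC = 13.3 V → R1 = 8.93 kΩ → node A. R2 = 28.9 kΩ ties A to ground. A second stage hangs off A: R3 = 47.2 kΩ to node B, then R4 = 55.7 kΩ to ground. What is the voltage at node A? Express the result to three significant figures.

The second stage (R3 + R4 = 102.9 kΩ) loads node A in parallel with R2.
R2 ‖ (R3+R4) = 22.56 kΩ.
V_A = 13.3 × 22.56/(8.93 + 22.56) = 9.529 V.

V_A ≈ 9.53 V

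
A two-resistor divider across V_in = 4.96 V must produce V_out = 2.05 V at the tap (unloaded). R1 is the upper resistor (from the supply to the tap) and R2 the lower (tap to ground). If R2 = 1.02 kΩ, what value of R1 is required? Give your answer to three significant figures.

R1 ≈ 1.45 kΩ

The divider ratio is R2/(R1+R2) = 2.05/4.96 = 0.4133.
So R1 = R2 · (V_in/V_out − 1) = 1.02 × (4.96/2.05 − 1) = 1.02 × 1.420 = 1.448 kΩ.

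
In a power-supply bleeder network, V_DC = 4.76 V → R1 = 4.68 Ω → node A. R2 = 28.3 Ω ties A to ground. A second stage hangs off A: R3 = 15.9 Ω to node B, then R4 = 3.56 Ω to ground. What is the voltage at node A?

Looking into the second stage from A: R3 + R4 = 19.46 Ω appears in parallel with R2.
R2 ‖ (R3+R4) = 11.53 Ω.
V_A = 4.76 × 11.53/(4.68 + 11.53) = 3.386 V.

V_A ≈ 3.39 V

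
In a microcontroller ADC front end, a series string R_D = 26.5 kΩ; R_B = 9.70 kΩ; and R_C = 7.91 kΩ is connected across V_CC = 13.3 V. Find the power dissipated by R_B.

P ≈ 0.882 mW

The common current is I = 13.3/44.11 = 0.3015 mA.
V(R_B) = I·R = 2.925 V; P = V·I = 2.925 × 0.3015 = 0.8819 mW.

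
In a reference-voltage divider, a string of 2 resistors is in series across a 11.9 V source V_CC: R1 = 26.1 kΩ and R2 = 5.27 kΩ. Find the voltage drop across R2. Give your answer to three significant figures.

V ≈ 2.00 V

Series total: ΣR = 26.1 + 5.27 = 31.37 kΩ.
By the voltage-divider rule, V = 11.9 × 5.270/31.37 = 1.999 V.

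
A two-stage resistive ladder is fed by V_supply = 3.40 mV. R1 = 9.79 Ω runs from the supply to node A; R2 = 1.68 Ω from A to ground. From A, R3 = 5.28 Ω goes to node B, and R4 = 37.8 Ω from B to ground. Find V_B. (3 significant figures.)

V_B ≈ 0.423 mV

The second stage (R3 + R4 = 43.08 Ω) loads node A in parallel with R2.
R2 ‖ (R3+R4) = 1.617 Ω.
V_A = 3.40 × 1.617/(9.79 + 1.617) = 0.4820 mV.
V_B = V_A × 0.8774 = 0.4229 mV.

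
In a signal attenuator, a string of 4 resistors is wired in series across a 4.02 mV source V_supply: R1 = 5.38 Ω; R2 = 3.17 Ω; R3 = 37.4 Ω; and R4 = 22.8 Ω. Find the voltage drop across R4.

V ≈ 1.33 mV

ΣR = 5.38 + 3.17 + 37.4 + 22.8 = 68.75 Ω.
By the voltage-divider rule, V = 4.02 × 22.80/68.75 = 1.333 mV.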